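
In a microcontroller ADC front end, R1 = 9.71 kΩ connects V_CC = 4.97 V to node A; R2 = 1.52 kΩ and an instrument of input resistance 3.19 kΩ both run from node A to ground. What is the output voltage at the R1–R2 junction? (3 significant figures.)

V_out ≈ 0.476 V

First combine the lower leg with the load: R2 ‖ R_L = 1.029 kΩ.
Voltage divider with the loaded lower leg: V_out = 4.97 × 1.029/(9.71 + 1.029) = 4.97 × 0.09586 = 0.4764 V.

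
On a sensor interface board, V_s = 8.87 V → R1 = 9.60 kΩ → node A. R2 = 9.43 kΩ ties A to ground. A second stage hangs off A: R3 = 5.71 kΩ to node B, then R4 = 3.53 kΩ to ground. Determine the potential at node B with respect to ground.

V_B ≈ 1.11 V

Looking into the second stage from A: R3 + R4 = 9.240 kΩ appears in parallel with R2.
Effective lower resistance at A: R2 ‖ 9.240 = 4.667 kΩ.
So V_A = 8.87 × 0.3271 = 2.902 V.
V_B = V_A × 0.3820 = 1.108 V.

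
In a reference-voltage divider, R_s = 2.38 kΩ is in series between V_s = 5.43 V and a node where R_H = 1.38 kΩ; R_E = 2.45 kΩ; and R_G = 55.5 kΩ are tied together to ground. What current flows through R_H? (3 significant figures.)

I ≈ 1.05 mA

Equivalent of the parallel group: R_p = 0.8689 kΩ.
Node voltage V_A = V_s · R_p/(R_s + R_p) = 5.43 × 0.2675 = 1.452 V.
Branch current I = V_A/R_H = 1.452/1.38 = 1.052 mA.
(Equivalently: I_total = 1.671 mA, then current-divider fraction G_k/ΣG = 0.6297.)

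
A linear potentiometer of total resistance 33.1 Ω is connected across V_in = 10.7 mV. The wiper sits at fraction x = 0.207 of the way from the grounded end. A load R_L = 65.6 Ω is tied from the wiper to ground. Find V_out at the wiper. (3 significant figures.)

V_out ≈ 2.05 mV

Lower segment x·R_p = 6.852 Ω; upper segment (1−x)·R_p = 26.25 Ω.
Lower segment in parallel with the load: 6.852 ‖ 65.6 = 6.204 Ω.
Loaded-divider output: V_out = 10.7 × 0.1912 = 2.045 mV.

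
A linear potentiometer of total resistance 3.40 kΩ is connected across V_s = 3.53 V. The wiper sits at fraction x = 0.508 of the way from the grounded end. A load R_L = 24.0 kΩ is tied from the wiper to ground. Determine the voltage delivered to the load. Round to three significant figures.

Lower segment x·R_p = 1.727 kΩ; upper segment (1−x)·R_p = 1.673 kΩ.
Lower segment in parallel with the load: 1.727 ‖ 24.0 = 1.611 kΩ.
Loaded-divider output: V_out = 3.53 × 0.4906 = 1.732 V.
(Unloaded: V_out = x·V_s = 1.79 V.)

V_out ≈ 1.73 V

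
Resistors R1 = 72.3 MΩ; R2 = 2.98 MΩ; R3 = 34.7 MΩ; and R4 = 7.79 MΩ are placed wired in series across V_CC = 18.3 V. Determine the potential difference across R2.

V ≈ 0.463 V

Total series resistance ΣR = 72.3 + 2.98 + 34.7 + 7.79 = 117.8 MΩ.
V = V_CC · R/ΣR = 18.3 × 0.02530 = 0.4631 V.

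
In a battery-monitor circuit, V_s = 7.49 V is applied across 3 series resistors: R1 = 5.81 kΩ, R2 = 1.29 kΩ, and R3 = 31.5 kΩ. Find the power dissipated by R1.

P ≈ 0.219 mW

ΣR = 38.60 kΩ → I = 7.49/38.60 = 0.1940 mA.
P(R1) = I²·R1 = (0.1940)² × 5.81 = 0.2188 mW.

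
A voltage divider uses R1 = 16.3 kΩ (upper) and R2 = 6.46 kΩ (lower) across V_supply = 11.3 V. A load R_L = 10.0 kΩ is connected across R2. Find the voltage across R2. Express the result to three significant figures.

First combine the lower leg with the load: R2 ‖ R_L = 3.925 kΩ.
Now apply the divider: V_out = 11.3 × 0.1941 = 2.193 V.
(Unloaded it would be 3.21 V; the load pulls it down.)

V_out ≈ 2.19 V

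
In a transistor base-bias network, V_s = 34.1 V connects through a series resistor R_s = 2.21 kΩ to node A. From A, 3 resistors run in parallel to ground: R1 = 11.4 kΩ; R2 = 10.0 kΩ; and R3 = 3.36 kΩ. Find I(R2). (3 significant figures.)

I ≈ 1.65 mA

Equivalent of the parallel group: R_p = 2.060 kΩ.
V_A = 34.1 × 2.060/4.270 = 16.45 V.
Branch current I = V_A/R2 = 16.45/10.0 = 1.645 mA.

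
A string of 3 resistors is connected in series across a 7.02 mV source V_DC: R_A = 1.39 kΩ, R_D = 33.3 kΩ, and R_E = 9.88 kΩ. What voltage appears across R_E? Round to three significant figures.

V ≈ 1.56 mV

Total series resistance ΣR = 1.39 + 33.3 + 9.88 = 44.57 kΩ.
V = V_DC · R/ΣR = 7.02 × 0.2217 = 1.556 mV.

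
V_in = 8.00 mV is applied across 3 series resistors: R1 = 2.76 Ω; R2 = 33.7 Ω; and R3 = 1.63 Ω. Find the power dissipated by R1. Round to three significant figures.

P ≈ 0.122 µW

Series current I = V_in/ΣR = 8.00/38.09 = 0.2100 mA.
V(R1) = I·R = 0.5797 mV; P = V·I = 0.5797 × 0.2100 = 0.1217 µW.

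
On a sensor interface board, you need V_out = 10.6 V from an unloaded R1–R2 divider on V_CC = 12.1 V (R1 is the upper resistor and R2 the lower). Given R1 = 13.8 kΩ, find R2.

The divider ratio is R2/(R1+R2) = 10.6/12.1 = 0.8760.
So R2 = R1 · V_out/(V_CC − V_out) = 13.8 × 10.6/(12.1 − 10.6) = 13.8 × 7.067 = 97.52 kΩ.

R2 ≈ 97.5 kΩ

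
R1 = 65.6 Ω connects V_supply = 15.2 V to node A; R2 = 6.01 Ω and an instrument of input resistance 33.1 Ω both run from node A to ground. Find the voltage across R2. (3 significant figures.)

R2 ‖ R_L = (6.01 × 33.1)/(6.01 + 33.1) = 5.086 Ω.
Voltage divider with the loaded lower leg: V_out = 15.2 × 5.086/(65.6 + 5.086) = 15.2 × 0.07196 = 1.094 V.

V_out ≈ 1.09 V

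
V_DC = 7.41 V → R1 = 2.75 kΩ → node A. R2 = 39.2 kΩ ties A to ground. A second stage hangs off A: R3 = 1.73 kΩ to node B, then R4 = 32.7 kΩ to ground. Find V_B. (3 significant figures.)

Looking into the second stage from A: R3 + R4 = 34.43 kΩ appears in parallel with R2.
R2 ‖ (R3+R4) = 18.33 kΩ.
V_A = 7.41 × 18.33/(2.75 + 18.33) = 6.443 V.
Stage 2 is unloaded, so V_B = V_A · R4/(R3+R4) = 6.443 × 32.7/34.43 = 6.120 V.

V_B ≈ 6.12 V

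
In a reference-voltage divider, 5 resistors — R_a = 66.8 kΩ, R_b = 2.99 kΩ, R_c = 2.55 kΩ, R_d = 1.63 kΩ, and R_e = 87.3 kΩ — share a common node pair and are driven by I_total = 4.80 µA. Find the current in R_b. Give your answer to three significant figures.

Conductances: ΣG = 1/66.8 + 1/2.99 + 1/2.55 + 1/1.63 + 1/87.3 = 1.367 (1/kΩ).
R_b takes the fraction G_k/ΣG = 0.3344/1.367 = 0.2447, so I = 4.80 × 0.2447 = 1.175 µA.

I ≈ 1.17 µA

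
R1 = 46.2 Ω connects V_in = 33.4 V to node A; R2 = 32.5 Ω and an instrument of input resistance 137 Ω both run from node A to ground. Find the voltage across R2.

V_out ≈ 12.1 V

R2 ‖ R_L = (32.5 × 137)/(32.5 + 137) = 26.27 Ω.
Now apply the divider: V_out = 33.4 × 0.3625 = 12.11 V.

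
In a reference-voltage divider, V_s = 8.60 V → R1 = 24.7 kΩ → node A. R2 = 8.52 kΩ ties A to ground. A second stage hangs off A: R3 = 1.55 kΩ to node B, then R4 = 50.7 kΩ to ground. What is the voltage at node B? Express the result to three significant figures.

V_B ≈ 1.91 V

Node A sees R2 in parallel with the series input of stage 2, R3 + R4 = 52.25 kΩ.
R2 ‖ (R3+R4) = 7.325 kΩ.
So V_A = 8.60 × 0.2287 = 1.967 V.
V_B = V_A × 0.9703 = 1.909 V.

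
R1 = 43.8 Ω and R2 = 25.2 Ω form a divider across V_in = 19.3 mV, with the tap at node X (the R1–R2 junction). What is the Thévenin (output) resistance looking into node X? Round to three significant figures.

Zeroing V_in shorts the top of R1 to ground, so R_th = R1 ‖ R2 = 16.00 Ω.

R_th ≈ 16.0 Ω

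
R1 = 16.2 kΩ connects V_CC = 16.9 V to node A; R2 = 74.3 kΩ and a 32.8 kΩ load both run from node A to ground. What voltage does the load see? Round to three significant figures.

R2 ‖ R_L = (74.3 × 32.8)/(74.3 + 32.8) = 22.75 kΩ.
Voltage divider with the loaded lower leg: V_out = 16.9 × 22.75/(16.2 + 22.75) = 16.9 × 0.5841 = 9.872 V.

V_out ≈ 9.87 V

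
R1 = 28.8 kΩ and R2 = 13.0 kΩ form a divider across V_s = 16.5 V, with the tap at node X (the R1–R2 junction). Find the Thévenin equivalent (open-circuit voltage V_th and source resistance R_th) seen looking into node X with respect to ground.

V_th is the unloaded tap voltage: V_s · R2/(R1+R2) = 16.5 × 0.3110 = 5.132 V.
With V_s suppressed (replaced by a short), R_th = R1 ‖ R2 = (28.80 × 13.0)/(28.80 + 13.0) = 8.957 kΩ.

V_th ≈ 5.13 V, R_th ≈ 8.96 kΩ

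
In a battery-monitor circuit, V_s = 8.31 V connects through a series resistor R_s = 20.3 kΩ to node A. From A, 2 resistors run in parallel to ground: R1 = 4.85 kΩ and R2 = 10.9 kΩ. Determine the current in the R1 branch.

Parallel bank: R_p = 1/(1/4.85 + 1/10.9) = 3.357 kΩ.
V_A by voltage divider: V_A = 8.31 × 3.357/(20.3 + 3.357) = 1.179 V.
Branch current I = V_A/R1 = 1.179/4.85 = 0.2431 mA.
(Check via current divider: I_total = 0.3513 mA; share G_k/ΣG = 0.6921 → same result.)

I ≈ 0.243 mA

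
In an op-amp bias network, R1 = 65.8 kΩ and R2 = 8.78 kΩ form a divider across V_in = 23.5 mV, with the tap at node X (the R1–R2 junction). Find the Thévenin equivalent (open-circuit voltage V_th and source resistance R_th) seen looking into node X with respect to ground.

V_th is the unloaded tap voltage: V_in · R2/(R1+R2) = 23.5 × 0.1177 = 2.767 mV.
Zeroing V_in shorts the top of R1 to ground, so R_th = R1 ‖ R2 = 7.746 kΩ.

V_th ≈ 2.77 mV, R_th ≈ 7.75 kΩ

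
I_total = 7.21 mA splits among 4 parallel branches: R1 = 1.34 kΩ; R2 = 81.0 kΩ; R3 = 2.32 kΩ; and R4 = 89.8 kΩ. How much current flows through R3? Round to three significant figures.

Total conductance ΣG = 1/1.34 + 1/81.0 + 1/2.32 + 1/89.8 = 1.201 (units of 1/kΩ).
By the current-divider rule, I = I_total · G_k/ΣG = 7.21 × 0.3590 = 2.588 mA.

I ≈ 2.59 mA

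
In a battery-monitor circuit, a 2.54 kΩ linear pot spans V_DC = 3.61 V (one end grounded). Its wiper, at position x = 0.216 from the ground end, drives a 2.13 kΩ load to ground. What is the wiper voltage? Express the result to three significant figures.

V_out ≈ 0.649 V

Split the track: R_lower = x·R_p = 0.5486 kΩ, R_upper = (1−x)·R_p = 1.991 kΩ.
Lower segment in parallel with the load: 0.5486 ‖ 2.13 = 0.4363 kΩ.
Then V_out = V_DC · 0.4363/(1.991 + 0.4363) = 0.6488 V.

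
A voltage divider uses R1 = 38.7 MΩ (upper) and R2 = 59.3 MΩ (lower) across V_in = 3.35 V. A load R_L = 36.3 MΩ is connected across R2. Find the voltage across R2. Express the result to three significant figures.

First combine the lower leg with the load: R2 ‖ R_L = 22.52 MΩ.
Voltage divider with the loaded lower leg: V_out = 3.35 × 22.52/(38.7 + 22.52) = 3.35 × 0.3678 = 1.232 V.

V_out ≈ 1.23 V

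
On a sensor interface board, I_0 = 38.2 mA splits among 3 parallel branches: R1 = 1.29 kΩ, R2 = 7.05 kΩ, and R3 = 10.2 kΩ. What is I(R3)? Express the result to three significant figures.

Total conductance ΣG = 1/1.29 + 1/7.05 + 1/10.2 = 1.015 (units of 1/kΩ).
By the current-divider rule, I = I_0 · G_k/ΣG = 38.2 × 0.09658 = 3.689 mA.

I ≈ 3.69 mA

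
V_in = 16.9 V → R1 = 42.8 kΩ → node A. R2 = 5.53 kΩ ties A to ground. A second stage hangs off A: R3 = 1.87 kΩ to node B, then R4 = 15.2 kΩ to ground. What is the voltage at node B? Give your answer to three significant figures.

Node A sees R2 in parallel with the series input of stage 2, R3 + R4 = 17.07 kΩ.
Effective lower resistance at A: R2 ‖ 17.07 = 4.177 kΩ.
V_A = 16.9 × 4.177/(42.8 + 4.177) = 1.503 V.
Stage 2 is unloaded, so V_B = V_A · R4/(R3+R4) = 1.503 × 15.2/17.07 = 1.338 V.

V_B ≈ 1.34 V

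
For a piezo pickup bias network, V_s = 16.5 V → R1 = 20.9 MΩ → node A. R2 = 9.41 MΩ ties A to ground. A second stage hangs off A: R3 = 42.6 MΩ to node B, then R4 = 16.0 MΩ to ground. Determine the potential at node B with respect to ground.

The second stage (R3 + R4 = 58.60 MΩ) loads node A in parallel with R2.
R2 ‖ (R3+R4) = 8.108 MΩ.
V_A = 16.5 × 8.108/(20.9 + 8.108) = 4.612 V.
Then the unloaded second divider: V_B = V_A × R4/(R3+R4) = 4.612 × 0.2730 = 1.259 V.

V_B ≈ 1.26 V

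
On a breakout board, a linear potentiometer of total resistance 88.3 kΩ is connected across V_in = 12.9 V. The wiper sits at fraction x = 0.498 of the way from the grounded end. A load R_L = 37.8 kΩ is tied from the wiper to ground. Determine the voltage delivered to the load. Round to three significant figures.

V_out ≈ 4.06 V

Split the track: R_lower = x·R_p = 43.97 kΩ, R_upper = (1−x)·R_p = 44.33 kΩ.
R_L loads the lower segment: effective lower R = 20.33 kΩ.
Loaded-divider output: V_out = 12.9 × 0.3144 = 4.056 V.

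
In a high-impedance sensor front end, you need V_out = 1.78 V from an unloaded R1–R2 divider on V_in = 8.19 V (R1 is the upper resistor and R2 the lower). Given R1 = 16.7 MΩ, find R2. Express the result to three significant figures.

Required fraction k = V_out/V_in = 0.2173.
Rearranging, R2 = R1·k/(1−k) = 16.7 × 0.2777 = 4.637 MΩ.

R2 ≈ 4.64 MΩ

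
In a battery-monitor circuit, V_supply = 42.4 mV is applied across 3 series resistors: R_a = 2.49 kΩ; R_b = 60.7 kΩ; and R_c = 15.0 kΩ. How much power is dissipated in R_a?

The common current is I = 42.4/78.19 = 0.5423 µA.
P = I²R = 0.2941 × 2.49 = 0.7322 nW.

P ≈ 0.732 nW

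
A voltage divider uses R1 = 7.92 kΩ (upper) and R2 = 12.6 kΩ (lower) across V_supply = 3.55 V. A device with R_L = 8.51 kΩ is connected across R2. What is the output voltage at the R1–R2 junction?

V_out ≈ 1.39 V

R2 ‖ R_L = (12.6 × 8.51)/(12.6 + 8.51) = 5.079 kΩ.
Then V_out = V_supply · R2'/(R1 + R2') = 3.55 × 5.079/13.00 = 1.387 V.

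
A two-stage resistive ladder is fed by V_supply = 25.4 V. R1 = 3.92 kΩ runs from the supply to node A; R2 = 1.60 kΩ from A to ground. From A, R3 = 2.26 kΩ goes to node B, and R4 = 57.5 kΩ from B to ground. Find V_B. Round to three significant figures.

Looking into the second stage from A: R3 + R4 = 59.76 kΩ appears in parallel with R2.
R2 ‖ (R3+R4) = 1.558 kΩ.
First divider: V_A = V_supply · 1.558/(3.92 + 1.558) = 7.225 V.
Then the unloaded second divider: V_B = V_A × R4/(R3+R4) = 7.225 × 0.9622 = 6.952 V.

V_B ≈ 6.95 V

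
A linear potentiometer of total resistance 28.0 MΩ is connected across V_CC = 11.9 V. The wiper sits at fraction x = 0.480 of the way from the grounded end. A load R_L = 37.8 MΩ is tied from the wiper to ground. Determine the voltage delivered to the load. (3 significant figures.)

V_out ≈ 4.82 V

The pot divides into 14.56 MΩ above the wiper and 13.44 MΩ below.
R_L loads the lower segment: effective lower R = 9.915 MΩ.
Then V_out = V_CC · 9.915/(14.56 + 9.915) = 4.821 V.
(Unloaded: V_out = x·V_CC = 5.71 V.)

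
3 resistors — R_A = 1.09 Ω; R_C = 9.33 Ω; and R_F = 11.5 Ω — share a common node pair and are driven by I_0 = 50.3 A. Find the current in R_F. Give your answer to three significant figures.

ΣG = 1/1.09 + 1/9.33 + 1/11.5 = 1.112.
R_F takes the fraction G_k/ΣG = 0.08696/1.112 = 0.07823, so I = 50.3 × 0.07823 = 3.935 A.

I ≈ 3.93 A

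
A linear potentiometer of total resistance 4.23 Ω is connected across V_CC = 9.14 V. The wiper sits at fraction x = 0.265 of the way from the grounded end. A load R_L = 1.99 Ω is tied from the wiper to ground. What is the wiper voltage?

Lower segment x·R_p = 1.121 Ω; upper segment (1−x)·R_p = 3.109 Ω.
(x·R_p) ‖ R_L = 0.7170 Ω.
V_out = 9.14 × 0.7170/(3.109 + 0.7170) = 1.713 V.

V_out ≈ 1.71 V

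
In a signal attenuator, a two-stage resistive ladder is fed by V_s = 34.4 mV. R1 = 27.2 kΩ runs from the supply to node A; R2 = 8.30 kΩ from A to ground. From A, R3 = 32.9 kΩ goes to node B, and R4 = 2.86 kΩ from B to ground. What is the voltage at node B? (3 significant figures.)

Looking into the second stage from A: R3 + R4 = 35.76 kΩ appears in parallel with R2.
Effective lower resistance at A: R2 ‖ 35.76 = 6.736 kΩ.
So V_A = 34.4 × 0.1985 = 6.828 mV.
Then the unloaded second divider: V_B = V_A × R4/(R3+R4) = 6.828 × 0.07998 = 0.5461 mV.

V_B ≈ 0.546 mV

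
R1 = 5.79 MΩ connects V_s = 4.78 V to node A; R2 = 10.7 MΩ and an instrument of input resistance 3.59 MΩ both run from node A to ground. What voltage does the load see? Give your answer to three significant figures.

V_out ≈ 1.52 V

R2 ‖ R_L = (10.7 × 3.59)/(10.7 + 3.59) = 2.688 MΩ.
Then V_out = V_s · R2'/(R1 + R2') = 4.78 × 2.688/8.478 = 1.516 V.
(Unloaded it would be 3.10 V; the load pulls it down.)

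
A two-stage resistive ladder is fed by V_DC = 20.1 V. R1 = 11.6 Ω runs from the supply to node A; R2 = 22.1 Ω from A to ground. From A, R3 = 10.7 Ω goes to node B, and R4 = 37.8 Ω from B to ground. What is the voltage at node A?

Looking into the second stage from A: R3 + R4 = 48.50 Ω appears in parallel with R2.
R2 ‖ (R3+R4) = 15.18 Ω.
First divider: V_A = V_DC · 15.18/(11.6 + 15.18) = 11.39 V.

V_A ≈ 11.4 V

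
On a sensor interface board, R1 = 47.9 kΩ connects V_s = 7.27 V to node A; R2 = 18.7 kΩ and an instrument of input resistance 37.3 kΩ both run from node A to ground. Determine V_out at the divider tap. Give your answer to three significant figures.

R2 ‖ R_L = (18.7 × 37.3)/(18.7 + 37.3) = 12.46 kΩ.
Now apply the divider: V_out = 7.27 × 0.2064 = 1.500 V.
(Unloaded it would be 2.04 V; the load pulls it down.)

V_out ≈ 1.50 V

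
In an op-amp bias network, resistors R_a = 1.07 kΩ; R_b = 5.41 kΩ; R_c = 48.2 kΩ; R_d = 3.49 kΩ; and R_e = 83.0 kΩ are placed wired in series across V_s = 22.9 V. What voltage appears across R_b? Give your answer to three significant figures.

V ≈ 0.878 V

Total series resistance ΣR = 1.07 + 5.41 + 48.2 + 3.49 + 83.0 = 141.2 kΩ.
By the voltage-divider rule, V = 22.9 × 5.410/141.2 = 0.8776 V.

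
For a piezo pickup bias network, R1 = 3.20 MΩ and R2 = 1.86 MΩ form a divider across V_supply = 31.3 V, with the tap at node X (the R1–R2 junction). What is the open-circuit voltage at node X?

Open-circuit (no load on X): V_th = V_supply · R2/(R1 + R2) = 31.3 × 1.86/(3.200 + 1.86) = 11.51 V.

V_th ≈ 11.5 V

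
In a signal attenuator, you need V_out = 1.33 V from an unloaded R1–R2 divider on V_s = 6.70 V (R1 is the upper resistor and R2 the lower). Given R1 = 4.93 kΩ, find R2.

Required fraction k = V_out/V_s = 0.1985.
R2 = R1 · 0.1985/(1 − 0.1985) = 1.221 kΩ.

R2 ≈ 1.22 kΩ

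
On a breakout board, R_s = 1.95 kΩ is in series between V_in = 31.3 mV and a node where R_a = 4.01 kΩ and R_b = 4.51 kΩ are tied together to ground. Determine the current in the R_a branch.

I ≈ 4.07 µA

Equivalent of the parallel group: R_p = 2.123 kΩ.
V_A = 31.3 × 2.123/4.073 = 16.31 mV.
I(R_a) = V_A / R_a = 16.31/4.01 = 4.068 µA.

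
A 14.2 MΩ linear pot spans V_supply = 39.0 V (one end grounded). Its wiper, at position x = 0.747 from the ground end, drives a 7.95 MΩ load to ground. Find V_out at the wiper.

V_out ≈ 21.8 V

Lower segment x·R_p = 10.61 MΩ; upper segment (1−x)·R_p = 3.593 MΩ.
R_L loads the lower segment: effective lower R = 4.544 MΩ.
Loaded-divider output: V_out = 39.0 × 0.5585 = 21.78 V.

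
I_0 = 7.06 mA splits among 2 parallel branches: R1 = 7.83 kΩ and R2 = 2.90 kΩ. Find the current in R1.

For two parallel branches, I_k = I_0 · (other R)/(sum of R).
So I = 7.06 × 2.90/10.73 = 1.908 mA.

I ≈ 1.91 mA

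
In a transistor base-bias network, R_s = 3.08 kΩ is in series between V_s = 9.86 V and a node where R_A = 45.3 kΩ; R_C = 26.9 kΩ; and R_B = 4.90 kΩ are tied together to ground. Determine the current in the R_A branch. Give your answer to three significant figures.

I ≈ 0.120 mA

Combine the parallel branches: R_p = (1/45.3 + 1/26.9 + 1/4.90)⁻¹ = 3.797 kΩ.
V_A by voltage divider: V_A = 9.86 × 3.797/(3.08 + 3.797) = 5.444 V.
I(R_A) = V_A / R_A = 5.444/45.3 = 0.1202 mA.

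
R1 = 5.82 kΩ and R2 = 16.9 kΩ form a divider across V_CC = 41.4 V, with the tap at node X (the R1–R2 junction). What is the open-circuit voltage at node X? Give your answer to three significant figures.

V_th ≈ 30.8 V

V_th is the unloaded tap voltage: V_CC · R2/(R1+R2) = 41.4 × 0.7438 = 30.79 V.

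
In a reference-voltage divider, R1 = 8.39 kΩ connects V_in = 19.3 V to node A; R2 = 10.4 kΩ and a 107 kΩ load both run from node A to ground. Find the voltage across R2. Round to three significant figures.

V_out ≈ 10.2 V

R2 ‖ R_L = (10.4 × 107)/(10.4 + 107) = 9.479 kΩ.
Voltage divider with the loaded lower leg: V_out = 19.3 × 9.479/(8.39 + 9.479) = 19.3 × 0.5305 = 10.24 V.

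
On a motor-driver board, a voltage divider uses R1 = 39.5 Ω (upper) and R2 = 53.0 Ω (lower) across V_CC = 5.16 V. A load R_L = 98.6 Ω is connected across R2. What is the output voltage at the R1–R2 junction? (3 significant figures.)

The load sits in parallel with R2, giving an effective lower resistance R2' = R2·R_L/(R2+R_L) = 34.47 Ω.
Then V_out = V_CC · R2'/(R1 + R2') = 5.16 × 34.47/73.97 = 2.405 V.
(Unloaded it would be 2.96 V; the load pulls it down.)

V_out ≈ 2.40 V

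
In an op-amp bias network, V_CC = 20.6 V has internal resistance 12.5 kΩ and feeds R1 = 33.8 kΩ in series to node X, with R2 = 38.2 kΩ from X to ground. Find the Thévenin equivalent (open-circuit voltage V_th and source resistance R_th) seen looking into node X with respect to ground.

R1' = 12.5 + 33.8 = 46.30 kΩ (source resistance + R1).
With X open, the divider is unloaded: V_th = 20.6 × 38.2/84.50 = 9.313 V.
With V_CC suppressed (replaced by a short), R_th = R1' ‖ R2 = (46.30 × 38.2)/(46.30 + 38.2) = 20.93 kΩ.

V_th ≈ 9.31 V, R_th ≈ 20.9 kΩ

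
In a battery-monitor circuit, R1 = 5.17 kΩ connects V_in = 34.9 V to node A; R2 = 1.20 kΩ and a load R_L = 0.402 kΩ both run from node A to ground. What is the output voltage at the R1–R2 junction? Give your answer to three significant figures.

V_out ≈ 1.92 V

First combine the lower leg with the load: R2 ‖ R_L = 0.3011 kΩ.
Now apply the divider: V_out = 34.9 × 0.05504 = 1.921 V.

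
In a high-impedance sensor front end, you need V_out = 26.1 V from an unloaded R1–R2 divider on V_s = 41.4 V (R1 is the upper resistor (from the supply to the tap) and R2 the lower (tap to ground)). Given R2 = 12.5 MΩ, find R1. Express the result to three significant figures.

R1 ≈ 7.33 MΩ

Required fraction k = V_out/V_s = 0.6304.
Rearranging, R1 = R2·(1−k)/k = 12.5 × 0.5862 = 7.328 MΩ.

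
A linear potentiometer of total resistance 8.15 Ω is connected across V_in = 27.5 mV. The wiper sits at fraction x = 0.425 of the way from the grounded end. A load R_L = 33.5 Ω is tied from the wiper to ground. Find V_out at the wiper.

The pot divides into 4.686 Ω above the wiper and 3.464 Ω below.
(x·R_p) ‖ R_L = 3.139 Ω.
Then V_out = V_in · 3.139/(4.686 + 3.139) = 11.03 mV.
(Unloaded: V_out = x·V_in = 11.7 mV.)

V_out ≈ 11.0 mV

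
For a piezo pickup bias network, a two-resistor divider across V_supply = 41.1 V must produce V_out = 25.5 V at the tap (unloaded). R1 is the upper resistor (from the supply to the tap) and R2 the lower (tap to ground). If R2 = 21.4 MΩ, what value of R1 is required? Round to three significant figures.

R1 ≈ 13.1 MΩ

The divider ratio is R2/(R1+R2) = 25.5/41.1 = 0.6204.
R1 = R2·(1/k − 1) = 21.4 × 0.6118 = 13.09 MΩ.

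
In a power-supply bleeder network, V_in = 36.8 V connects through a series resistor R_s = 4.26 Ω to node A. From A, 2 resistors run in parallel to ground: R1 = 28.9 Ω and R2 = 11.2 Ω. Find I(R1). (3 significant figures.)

Equivalent of the parallel group: R_p = 8.072 Ω.
V_A by voltage divider: V_A = 36.8 × 8.072/(4.26 + 8.072) = 24.09 V.
Branch current I = V_A/R1 = 24.09/28.9 = 0.8335 A.

I ≈ 0.833 A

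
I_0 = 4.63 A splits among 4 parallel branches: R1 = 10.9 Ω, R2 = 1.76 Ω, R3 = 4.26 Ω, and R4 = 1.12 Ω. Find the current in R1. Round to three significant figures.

Conductances: ΣG = 1/10.9 + 1/1.76 + 1/4.26 + 1/1.12 = 1.788 (1/Ω).
R1 takes the fraction G_k/ΣG = 0.09174/1.788 = 0.05132, so I = 4.63 × 0.05132 = 0.2376 A.

I ≈ 0.238 A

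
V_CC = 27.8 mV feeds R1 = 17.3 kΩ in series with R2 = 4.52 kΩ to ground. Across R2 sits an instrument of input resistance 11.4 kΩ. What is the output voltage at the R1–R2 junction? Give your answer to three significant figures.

The load sits in parallel with R2, giving an effective lower resistance R2' = R2·R_L/(R2+R_L) = 3.237 kΩ.
Now apply the divider: V_out = 27.8 × 0.1576 = 4.381 mV.
(Unloaded it would be 5.76 mV; the load pulls it down.)

V_out ≈ 4.38 mV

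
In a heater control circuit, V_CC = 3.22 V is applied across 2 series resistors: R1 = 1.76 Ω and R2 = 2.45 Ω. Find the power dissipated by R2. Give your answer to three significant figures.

P ≈ 1.43 W

The common current is I = 3.22/4.210 = 0.7648 A.
P = I²R = 0.5850 × 2.45 = 1.433 W.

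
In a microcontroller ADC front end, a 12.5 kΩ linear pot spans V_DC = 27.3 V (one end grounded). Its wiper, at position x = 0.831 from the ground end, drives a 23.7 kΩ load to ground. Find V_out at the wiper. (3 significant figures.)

The pot divides into 2.113 kΩ above the wiper and 10.39 kΩ below.
Lower segment in parallel with the load: 10.39 ‖ 23.7 = 7.222 kΩ.
Loaded-divider output: V_out = 27.3 × 0.7737 = 21.12 V.
(Unloaded: V_out = x·V_DC = 22.7 V.)

V_out ≈ 21.1 V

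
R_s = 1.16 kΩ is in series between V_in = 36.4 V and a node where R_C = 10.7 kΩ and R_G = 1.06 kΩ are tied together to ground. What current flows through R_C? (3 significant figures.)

I ≈ 1.54 mA

Equivalent of the parallel group: R_p = 0.9645 kΩ.
V_A = 36.4 × 0.9645/2.124 = 16.52 V.
Branch current I = V_A/R_C = 16.52/10.7 = 1.544 mA.
(Equivalently: I_total = 17.13 mA, then current-divider fraction G_k/ΣG = 0.09014.)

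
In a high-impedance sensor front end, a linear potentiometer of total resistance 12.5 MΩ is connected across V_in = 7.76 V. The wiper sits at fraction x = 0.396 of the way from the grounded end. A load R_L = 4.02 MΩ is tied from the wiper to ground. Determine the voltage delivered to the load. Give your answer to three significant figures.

Split the track: R_lower = x·R_p = 4.950 MΩ, R_upper = (1−x)·R_p = 7.550 MΩ.
R_L loads the lower segment: effective lower R = 2.218 MΩ.
Loaded-divider output: V_out = 7.76 × 0.2271 = 1.762 V.

V_out ≈ 1.76 V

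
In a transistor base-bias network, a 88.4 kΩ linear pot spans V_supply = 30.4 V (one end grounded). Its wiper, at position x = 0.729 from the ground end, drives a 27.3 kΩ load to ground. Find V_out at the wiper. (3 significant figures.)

Split the track: R_lower = x·R_p = 64.44 kΩ, R_upper = (1−x)·R_p = 23.96 kΩ.
(x·R_p) ‖ R_L = 19.18 kΩ.
Loaded-divider output: V_out = 30.4 × 0.4446 = 13.52 V.
(Unloaded: V_out = x·V_supply = 22.2 V.)

V_out ≈ 13.5 V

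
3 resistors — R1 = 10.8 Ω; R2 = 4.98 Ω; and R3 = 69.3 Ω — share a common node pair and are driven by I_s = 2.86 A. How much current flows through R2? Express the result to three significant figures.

Conductances: ΣG = 1/10.8 + 1/4.98 + 1/69.3 = 0.3078 (1/Ω).
Current divider: I(R2) = I_s · G_k/ΣG = 2.86 × (0.2008/0.3078) = 2.86 × 0.6523 = 1.866 A.

I ≈ 1.87 A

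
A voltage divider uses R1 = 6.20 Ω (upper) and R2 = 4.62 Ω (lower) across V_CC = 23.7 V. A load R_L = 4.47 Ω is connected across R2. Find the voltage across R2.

V_out ≈ 6.36 V

The load sits in parallel with R2, giving an effective lower resistance R2' = R2·R_L/(R2+R_L) = 2.272 Ω.
Now apply the divider: V_out = 23.7 × 0.2682 = 6.356 V.
(Unloaded it would be 10.1 V; the load pulls it down.)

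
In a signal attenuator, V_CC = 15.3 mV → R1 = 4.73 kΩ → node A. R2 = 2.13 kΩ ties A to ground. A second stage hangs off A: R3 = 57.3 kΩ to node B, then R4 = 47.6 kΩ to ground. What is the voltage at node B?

V_B ≈ 2.13 mV

Node A sees R2 in parallel with the series input of stage 2, R3 + R4 = 104.9 kΩ.
Effective lower resistance at A: R2 ‖ 104.9 = 2.088 kΩ.
So V_A = 15.3 × 0.3062 = 4.685 mV.
V_B = V_A × 0.4538 = 2.126 mV.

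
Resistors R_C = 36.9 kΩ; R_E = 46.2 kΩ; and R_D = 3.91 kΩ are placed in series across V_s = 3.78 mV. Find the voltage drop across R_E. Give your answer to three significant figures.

ΣR = 36.9 + 46.2 + 3.91 = 87.01 kΩ.
By the voltage-divider rule, V = 3.78 × 46.20/87.01 = 2.007 mV.

V ≈ 2.01 mV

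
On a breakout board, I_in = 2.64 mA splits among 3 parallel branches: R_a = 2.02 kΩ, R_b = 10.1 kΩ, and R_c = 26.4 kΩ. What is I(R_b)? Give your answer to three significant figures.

I ≈ 0.414 mA

Conductances: ΣG = 1/2.02 + 1/10.1 + 1/26.4 = 0.6319 (1/kΩ).
R_b takes the fraction G_k/ΣG = 0.09901/0.6319 = 0.1567, so I = 2.64 × 0.1567 = 0.4136 mA.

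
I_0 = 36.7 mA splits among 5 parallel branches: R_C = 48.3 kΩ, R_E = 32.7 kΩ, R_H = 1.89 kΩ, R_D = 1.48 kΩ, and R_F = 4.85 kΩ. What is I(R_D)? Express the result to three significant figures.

Conductances: ΣG = 1/48.3 + 1/32.7 + 1/1.89 + 1/1.48 + 1/4.85 = 1.462 (1/kΩ).
R_D takes the fraction G_k/ΣG = 0.6757/1.462 = 0.4621, so I = 36.7 × 0.4621 = 16.96 mA.

I ≈ 17.0 mA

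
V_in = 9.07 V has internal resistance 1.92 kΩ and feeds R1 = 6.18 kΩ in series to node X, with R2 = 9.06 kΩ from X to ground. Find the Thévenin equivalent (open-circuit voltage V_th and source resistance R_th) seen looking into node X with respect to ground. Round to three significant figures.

R1' = 1.92 + 6.18 = 8.100 kΩ (source resistance + R1).
With X open, the divider is unloaded: V_th = 9.07 × 9.06/17.16 = 4.789 V.
Zeroing V_in shorts the top of R1' to ground, so R_th = R1' ‖ R2 = 4.277 kΩ.

V_th ≈ 4.79 V, R_th ≈ 4.28 kΩ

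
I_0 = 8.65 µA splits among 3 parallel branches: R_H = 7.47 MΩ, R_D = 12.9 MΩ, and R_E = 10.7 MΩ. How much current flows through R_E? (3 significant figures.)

Conductances: ΣG = 1/7.47 + 1/12.9 + 1/10.7 = 0.3048 (1/MΩ).
Current divider: I(R_E) = I_0 · G_k/ΣG = 8.65 × (0.09346/0.3048) = 8.65 × 0.3066 = 2.652 µA.

I ≈ 2.65 µA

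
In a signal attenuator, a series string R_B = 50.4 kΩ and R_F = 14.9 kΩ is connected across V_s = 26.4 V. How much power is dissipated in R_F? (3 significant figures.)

P ≈ 2.44 mW

ΣR = 65.30 kΩ → I = 26.4/65.30 = 0.4043 mA.
P = I²R = 0.1634 × 14.9 = 2.435 mW.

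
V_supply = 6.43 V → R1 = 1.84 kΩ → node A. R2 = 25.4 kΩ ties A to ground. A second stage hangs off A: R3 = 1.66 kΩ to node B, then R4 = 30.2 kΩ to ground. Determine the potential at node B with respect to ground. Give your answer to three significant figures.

V_B ≈ 5.39 V

The second stage (R3 + R4 = 31.86 kΩ) loads node A in parallel with R2.
R2 ‖ (R3+R4) = 14.13 kΩ.
First divider: V_A = V_supply · 14.13/(1.84 + 14.13) = 5.689 V.
Then the unloaded second divider: V_B = V_A × R4/(R3+R4) = 5.689 × 0.9479 = 5.393 V.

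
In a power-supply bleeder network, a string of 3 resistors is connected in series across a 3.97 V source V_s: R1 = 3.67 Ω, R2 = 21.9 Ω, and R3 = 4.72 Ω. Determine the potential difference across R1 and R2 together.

Series total: ΣR = 3.67 + 21.9 + 4.72 = 30.29 Ω.
R_{R1..R2} = 3.67 + 21.9 = 25.57 Ω.
By the voltage-divider rule, V = 3.97 × 25.57/30.29 = 3.351 V.

V ≈ 3.35 V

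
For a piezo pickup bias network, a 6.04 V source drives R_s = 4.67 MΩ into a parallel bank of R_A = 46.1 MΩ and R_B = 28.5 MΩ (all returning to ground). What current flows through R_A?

I ≈ 0.104 µA

Parallel bank: R_p = 1/(1/46.1 + 1/28.5) = 17.61 MΩ.
Node voltage V_A = V_s · R_p/(R_s + R_p) = 6.04 × 0.7904 = 4.774 V.
I(R_A) = V_A / R_A = 4.774/46.1 = 0.1036 µA.
(Equivalently: I_total = 0.2711 µA, then current-divider fraction G_k/ΣG = 0.3820.)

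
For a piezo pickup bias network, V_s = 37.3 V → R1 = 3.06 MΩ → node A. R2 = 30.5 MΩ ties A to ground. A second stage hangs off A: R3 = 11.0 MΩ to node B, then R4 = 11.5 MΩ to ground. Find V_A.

V_A ≈ 30.2 V

Looking into the second stage from A: R3 + R4 = 22.50 MΩ appears in parallel with R2.
R2 ‖ (R3+R4) = 12.95 MΩ.
V_A = 37.3 × 12.95/(3.06 + 12.95) = 30.17 V.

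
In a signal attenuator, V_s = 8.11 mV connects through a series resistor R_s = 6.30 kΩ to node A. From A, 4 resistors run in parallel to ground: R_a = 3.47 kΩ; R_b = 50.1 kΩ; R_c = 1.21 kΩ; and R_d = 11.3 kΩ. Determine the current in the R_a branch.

Parallel bank: R_p = 1/(1/3.47 + 1/50.1 + 1/1.21 + 1/11.3) = 0.8176 kΩ.
V_A by voltage divider: V_A = 8.11 × 0.8176/(6.30 + 0.8176) = 0.9316 mV.
I(R_a) = V_A / R_a = 0.9316/3.47 = 0.2685 µA.

I ≈ 0.268 µA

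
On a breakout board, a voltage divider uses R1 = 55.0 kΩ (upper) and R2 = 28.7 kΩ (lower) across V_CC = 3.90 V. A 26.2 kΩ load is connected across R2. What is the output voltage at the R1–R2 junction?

V_out ≈ 0.778 V

R2 ‖ R_L = (28.7 × 26.2)/(28.7 + 26.2) = 13.70 kΩ.
Voltage divider with the loaded lower leg: V_out = 3.90 × 13.70/(55.0 + 13.70) = 3.90 × 0.1994 = 0.7776 V.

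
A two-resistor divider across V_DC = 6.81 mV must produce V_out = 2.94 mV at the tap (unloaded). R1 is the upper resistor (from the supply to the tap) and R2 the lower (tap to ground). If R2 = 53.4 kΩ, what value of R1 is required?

Required fraction k = V_out/V_DC = 0.4317.
Rearranging, R1 = R2·(1−k)/k = 53.4 × 1.316 = 70.29 kΩ.

R1 ≈ 70.3 kΩ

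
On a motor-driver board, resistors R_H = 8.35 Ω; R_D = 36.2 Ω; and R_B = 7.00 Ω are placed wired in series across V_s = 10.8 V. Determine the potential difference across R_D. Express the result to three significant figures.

ΣR = 8.35 + 36.2 + 7.00 = 51.55 Ω.
V = V_s · R/ΣR = 10.8 × 0.7022 = 7.584 V.

V ≈ 7.58 V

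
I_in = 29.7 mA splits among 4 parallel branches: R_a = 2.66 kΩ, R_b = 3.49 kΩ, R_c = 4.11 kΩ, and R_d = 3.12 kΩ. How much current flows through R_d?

I ≈ 7.76 mA

Total conductance ΣG = 1/2.66 + 1/3.49 + 1/4.11 + 1/3.12 = 1.226 (units of 1/kΩ).
By the current-divider rule, I = I_in · G_k/ΣG = 29.7 × 0.2614 = 7.763 mA.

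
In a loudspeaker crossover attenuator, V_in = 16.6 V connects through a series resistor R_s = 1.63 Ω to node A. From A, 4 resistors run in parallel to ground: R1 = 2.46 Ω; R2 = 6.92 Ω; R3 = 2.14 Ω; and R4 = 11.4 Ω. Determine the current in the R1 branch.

Parallel bank: R_p = 1/(1/2.46 + 1/6.92 + 1/2.14 + 1/11.4) = 0.9041 Ω.
V_A by voltage divider: V_A = 16.6 × 0.9041/(1.63 + 0.9041) = 5.923 V.
I(R1) = V_A / R1 = 5.923/2.46 = 2.408 A.

I ≈ 2.41 A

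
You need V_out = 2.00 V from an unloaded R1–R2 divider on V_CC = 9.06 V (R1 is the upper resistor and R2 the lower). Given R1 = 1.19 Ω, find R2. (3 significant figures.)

R2 ≈ 0.337 Ω

V_out/V_CC = R2/(R1+R2) = 0.2208.
So R2 = R1 · V_out/(V_CC − V_out) = 1.19 × 2.00/(9.06 − 2.00) = 1.19 × 0.2833 = 0.3371 Ω.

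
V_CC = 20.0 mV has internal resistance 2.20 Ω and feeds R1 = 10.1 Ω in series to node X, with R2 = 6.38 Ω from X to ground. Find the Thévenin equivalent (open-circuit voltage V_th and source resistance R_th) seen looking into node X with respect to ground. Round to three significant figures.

R1' = 2.20 + 10.1 = 12.30 Ω (source resistance + R1).
With X open, the divider is unloaded: V_th = 20.0 × 6.38/18.68 = 6.831 mV.
Zeroing V_CC shorts the top of R1' to ground, so R_th = R1' ‖ R2 = 4.201 Ω.

V_th ≈ 6.83 mV, R_th ≈ 4.20 Ω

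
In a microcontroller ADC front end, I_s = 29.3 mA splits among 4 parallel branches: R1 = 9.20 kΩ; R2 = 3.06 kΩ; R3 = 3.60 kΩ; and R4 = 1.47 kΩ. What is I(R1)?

Total conductance ΣG = 1/9.20 + 1/3.06 + 1/3.60 + 1/1.47 = 1.394 (units of 1/kΩ).
By the current-divider rule, I = I_s · G_k/ΣG = 29.3 × 0.07800 = 2.285 mA.

I ≈ 2.29 mA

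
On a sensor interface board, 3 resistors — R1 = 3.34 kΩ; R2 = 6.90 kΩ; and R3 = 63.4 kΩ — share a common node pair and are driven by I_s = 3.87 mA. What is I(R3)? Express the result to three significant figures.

ΣG = 1/3.34 + 1/6.90 + 1/63.4 = 0.4601.
R3 takes the fraction G_k/ΣG = 0.01577/0.4601 = 0.03428, so I = 3.87 × 0.03428 = 0.1327 mA.

I ≈ 0.133 mA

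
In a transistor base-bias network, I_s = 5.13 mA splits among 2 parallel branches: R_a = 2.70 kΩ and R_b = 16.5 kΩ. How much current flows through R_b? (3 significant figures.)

With just two branches, the current splits inversely with resistance.
I(R_b) = 5.13 × 2.70/(2.70 + 16.5) = 5.13 × 0.1406 = 0.7214 mA.

I ≈ 0.721 mA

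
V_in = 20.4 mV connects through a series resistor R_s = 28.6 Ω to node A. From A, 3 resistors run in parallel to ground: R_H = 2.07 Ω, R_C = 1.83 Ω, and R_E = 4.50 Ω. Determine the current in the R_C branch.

Parallel bank: R_p = 1/(1/2.07 + 1/1.83 + 1/4.50) = 0.7989 Ω.
V_A by voltage divider: V_A = 20.4 × 0.7989/(28.6 + 0.7989) = 0.5543 mV.
I(R_C) = V_A / R_C = 0.5543/1.83 = 0.3029 mA.

I ≈ 0.303 mA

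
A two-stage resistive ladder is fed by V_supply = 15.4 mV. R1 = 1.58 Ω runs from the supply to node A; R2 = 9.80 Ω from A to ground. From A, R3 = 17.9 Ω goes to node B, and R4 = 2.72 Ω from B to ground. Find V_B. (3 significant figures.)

V_B ≈ 1.64 mV

Looking into the second stage from A: R3 + R4 = 20.62 Ω appears in parallel with R2.
R2 ‖ (R3+R4) = 6.643 Ω.
So V_A = 15.4 × 0.8079 = 12.44 mV.
Stage 2 is unloaded, so V_B = V_A · R4/(R3+R4) = 12.44 × 2.72/20.62 = 1.641 mV.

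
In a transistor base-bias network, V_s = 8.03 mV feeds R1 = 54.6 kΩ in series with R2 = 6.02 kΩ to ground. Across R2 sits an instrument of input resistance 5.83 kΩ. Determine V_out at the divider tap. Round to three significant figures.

First combine the lower leg with the load: R2 ‖ R_L = 2.962 kΩ.
Voltage divider with the loaded lower leg: V_out = 8.03 × 2.962/(54.6 + 2.962) = 8.03 × 0.05145 = 0.4132 mV.

V_out ≈ 0.413 mV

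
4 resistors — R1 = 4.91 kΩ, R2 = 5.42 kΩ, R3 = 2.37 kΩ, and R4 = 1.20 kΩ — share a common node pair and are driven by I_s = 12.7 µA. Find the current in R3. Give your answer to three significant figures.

I ≈ 3.26 µA

Total conductance ΣG = 1/4.91 + 1/5.42 + 1/2.37 + 1/1.20 = 1.643 (units of 1/kΩ).
R3 takes the fraction G_k/ΣG = 0.4219/1.643 = 0.2567, so I = 12.7 × 0.2567 = 3.261 µA.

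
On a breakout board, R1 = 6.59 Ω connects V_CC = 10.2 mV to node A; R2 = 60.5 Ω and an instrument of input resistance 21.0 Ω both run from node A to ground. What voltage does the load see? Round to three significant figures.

R2 ‖ R_L = (60.5 × 21.0)/(60.5 + 21.0) = 15.59 Ω.
Then V_out = V_CC · R2'/(R1 + R2') = 10.2 × 15.59/22.18 = 7.169 mV.
(Unloaded it would be 9.20 mV; the load pulls it down.)

V_out ≈ 7.17 mV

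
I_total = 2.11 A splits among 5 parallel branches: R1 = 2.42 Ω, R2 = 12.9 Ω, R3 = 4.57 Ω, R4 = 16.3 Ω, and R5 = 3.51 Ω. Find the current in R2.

Conductances: ΣG = 1/2.42 + 1/12.9 + 1/4.57 + 1/16.3 + 1/3.51 = 1.056 (1/Ω).
R2 takes the fraction G_k/ΣG = 0.07752/1.056 = 0.07342, so I = 2.11 × 0.07342 = 0.1549 A.

I ≈ 0.155 A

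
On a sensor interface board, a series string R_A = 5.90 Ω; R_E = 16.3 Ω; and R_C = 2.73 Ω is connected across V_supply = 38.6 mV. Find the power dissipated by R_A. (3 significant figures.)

Series current I = V_supply/ΣR = 38.6/24.93 = 1.548 mA.
P = I²R = 2.397 × 5.90 = 14.14 µW.

P ≈ 14.1 µW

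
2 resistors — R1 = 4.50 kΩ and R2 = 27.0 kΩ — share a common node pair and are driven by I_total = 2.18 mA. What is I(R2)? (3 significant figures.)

I ≈ 0.311 mA

Two-branch current divider: I_k = I_total · R_other/(R_1 + R_2).
I(R2) = 2.18 × 4.50/(4.50 + 27.0) = 2.18 × 0.1429 = 0.3114 mA.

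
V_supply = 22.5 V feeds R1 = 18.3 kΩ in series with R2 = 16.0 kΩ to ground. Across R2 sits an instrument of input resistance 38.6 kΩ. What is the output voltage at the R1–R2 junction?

First combine the lower leg with the load: R2 ‖ R_L = 11.31 kΩ.
Then V_out = V_supply · R2'/(R1 + R2') = 22.5 × 11.31/29.61 = 8.595 V.

V_out ≈ 8.59 V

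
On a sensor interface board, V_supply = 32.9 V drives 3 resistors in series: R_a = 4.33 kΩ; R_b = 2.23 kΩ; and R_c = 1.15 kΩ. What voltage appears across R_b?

V ≈ 9.52 V

Series total: ΣR = 4.33 + 2.23 + 1.15 = 7.710 kΩ.
V = V_supply · R/ΣR = 32.9 × 0.2892 = 9.516 V.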